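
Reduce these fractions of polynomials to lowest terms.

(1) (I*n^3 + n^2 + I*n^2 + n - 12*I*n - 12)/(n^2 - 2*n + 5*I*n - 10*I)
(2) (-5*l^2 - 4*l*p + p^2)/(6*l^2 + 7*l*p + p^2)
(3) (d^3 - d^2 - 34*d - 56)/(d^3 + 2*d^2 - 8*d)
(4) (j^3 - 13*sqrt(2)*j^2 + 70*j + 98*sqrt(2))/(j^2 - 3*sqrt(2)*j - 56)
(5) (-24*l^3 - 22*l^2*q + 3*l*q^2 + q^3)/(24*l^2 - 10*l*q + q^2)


(1) = (I*n^3 + n^2*(1 + I) + n*(1 - 12*I) - 12)/(n^2 + n*(-2 + 5*I) - 10*I)
(2) = (-5*l + p)/(6*l + p)
(3) = (d^2 - 5*d - 14)/(d^2 - 2*d)
(4) = (j^2 - 6*sqrt(2)*j - 14)/(j + 4*sqrt(2))
(5) = (6*l^2 + 7*l*q + q^2)/(-6*l + q)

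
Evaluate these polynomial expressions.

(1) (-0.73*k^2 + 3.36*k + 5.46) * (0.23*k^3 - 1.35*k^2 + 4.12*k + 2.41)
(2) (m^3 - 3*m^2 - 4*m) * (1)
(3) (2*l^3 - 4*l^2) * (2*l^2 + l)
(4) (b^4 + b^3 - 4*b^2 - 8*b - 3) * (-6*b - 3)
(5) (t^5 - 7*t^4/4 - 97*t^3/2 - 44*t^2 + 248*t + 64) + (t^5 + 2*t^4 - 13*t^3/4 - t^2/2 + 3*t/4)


(1) = -0.1679*k^5 + 1.7583*k^4 - 6.2878*k^3 + 4.7129*k^2 + 30.5928*k + 13.1586
(2) = m^3 - 3*m^2 - 4*m
(3) = 4*l^5 - 6*l^4 - 4*l^3
(4) = -6*b^5 - 9*b^4 + 21*b^3 + 60*b^2 + 42*b + 9
(5) = 2*t^5 + t^4/4 - 207*t^3/4 - 89*t^2/2 + 995*t/4 + 64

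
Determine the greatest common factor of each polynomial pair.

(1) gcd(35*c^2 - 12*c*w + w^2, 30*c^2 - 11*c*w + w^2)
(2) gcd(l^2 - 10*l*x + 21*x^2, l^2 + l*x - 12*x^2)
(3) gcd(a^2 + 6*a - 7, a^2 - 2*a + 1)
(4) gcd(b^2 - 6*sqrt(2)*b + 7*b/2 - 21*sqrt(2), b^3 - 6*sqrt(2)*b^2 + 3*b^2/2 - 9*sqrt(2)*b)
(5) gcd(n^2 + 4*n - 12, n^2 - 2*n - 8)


(1) = gcd((-7*c + w)*(-5*c + w), (-6*c + w)*(-5*c + w)) = -5*c + w
(2) = -l + 3*x
(3) = gcd((a - 1)*(a + 7), (a - 1)^2) = a - 1
(4) = gcd((b + 7/2)*(b - 6*sqrt(2)), b*(b + 3/2)*(b - 6*sqrt(2))) = b - 6*sqrt(2)
(5) = gcd((n - 2)*(n + 6), (n - 4)*(n + 2)) = 1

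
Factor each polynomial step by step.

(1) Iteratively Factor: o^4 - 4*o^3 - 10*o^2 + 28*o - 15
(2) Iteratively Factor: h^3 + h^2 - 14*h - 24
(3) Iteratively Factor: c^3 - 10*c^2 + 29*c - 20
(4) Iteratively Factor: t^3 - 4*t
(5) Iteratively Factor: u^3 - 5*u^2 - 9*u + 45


(1) = (o - 1)*(o^3 - 3*o^2 - 13*o + 15) = (o - 1)^2*(o^2 - 2*o - 15) = (o - 5)*(o - 1)^2*(o + 3)
(2) = (h + 3)*(h^2 - 2*h - 8) = (h + 2)*(h + 3)*(h - 4)
(3) = (c - 5)*(c^2 - 5*c + 4) = (c - 5)*(c - 4)*(c - 1)
(4) = (t - 2)*(t^2 + 2*t) = t*(t - 2)*(t + 2)
(5) = (u + 3)*(u^2 - 8*u + 15) = (u - 5)*(u + 3)*(u - 3)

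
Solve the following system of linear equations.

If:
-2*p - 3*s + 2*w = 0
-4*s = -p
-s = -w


Then:
p = 0
s = 0
w = 0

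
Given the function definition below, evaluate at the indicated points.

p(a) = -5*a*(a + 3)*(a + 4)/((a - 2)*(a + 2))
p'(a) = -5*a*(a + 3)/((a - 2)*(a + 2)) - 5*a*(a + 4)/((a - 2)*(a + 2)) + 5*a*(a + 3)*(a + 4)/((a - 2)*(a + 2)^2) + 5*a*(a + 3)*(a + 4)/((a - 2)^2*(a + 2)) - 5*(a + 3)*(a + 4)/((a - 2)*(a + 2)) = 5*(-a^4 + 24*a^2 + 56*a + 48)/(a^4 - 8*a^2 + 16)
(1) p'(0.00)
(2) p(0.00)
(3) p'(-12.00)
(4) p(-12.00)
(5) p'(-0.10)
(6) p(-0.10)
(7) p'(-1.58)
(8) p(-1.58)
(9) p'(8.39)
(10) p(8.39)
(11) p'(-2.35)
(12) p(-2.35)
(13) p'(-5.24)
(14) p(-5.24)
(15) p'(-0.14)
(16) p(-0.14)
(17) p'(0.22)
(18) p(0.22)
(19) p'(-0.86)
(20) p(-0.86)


(1) = 15.00
(2) = 0.00
(3) = -4.57
(4) = 30.86
(5) = 13.39
(6) = -1.42
(7) = 29.20
(8) = -18.06
(9) = -3.12
(10) = -89.17
(11) = 39.78
(12) = 8.28
(13) = -3.09
(14) = 3.10
(15) = 12.82
(16) = -1.94
(17) = 19.69
(18) = 3.78
(19) = 8.02
(20) = -8.86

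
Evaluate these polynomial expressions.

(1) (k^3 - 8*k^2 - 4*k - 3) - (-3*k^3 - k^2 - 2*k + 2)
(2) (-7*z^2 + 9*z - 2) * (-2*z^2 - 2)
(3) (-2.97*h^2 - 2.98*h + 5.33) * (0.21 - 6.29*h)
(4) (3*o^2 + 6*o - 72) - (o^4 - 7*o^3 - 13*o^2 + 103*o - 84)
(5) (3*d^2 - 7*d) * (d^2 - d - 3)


(1) = 4*k^3 - 7*k^2 - 2*k - 5
(2) = 14*z^4 - 18*z^3 + 18*z^2 - 18*z + 4
(3) = 18.6813*h^3 + 18.1205*h^2 - 34.1515*h + 1.1193
(4) = -o^4 + 7*o^3 + 16*o^2 - 97*o + 12
(5) = 3*d^4 - 10*d^3 - 2*d^2 + 21*d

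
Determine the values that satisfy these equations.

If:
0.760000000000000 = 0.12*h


Then:
h = 6.33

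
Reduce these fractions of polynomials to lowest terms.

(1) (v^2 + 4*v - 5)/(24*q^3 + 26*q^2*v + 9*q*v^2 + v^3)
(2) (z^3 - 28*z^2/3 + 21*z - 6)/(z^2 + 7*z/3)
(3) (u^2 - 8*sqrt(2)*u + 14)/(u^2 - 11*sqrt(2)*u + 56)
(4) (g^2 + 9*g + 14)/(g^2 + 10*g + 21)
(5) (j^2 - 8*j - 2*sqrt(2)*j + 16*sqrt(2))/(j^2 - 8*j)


(1) = (v^2 + 4*v - 5)/(24*q^3 + 26*q^2*v + 9*q*v^2 + v^3)
(2) = (3*z^3 - 28*z^2 + 63*z - 18)/(3*z^2 + 7*z)
(3) = (u - sqrt(2))/(u - 4*sqrt(2))
(4) = (g + 2)/(g + 3)
(5) = (j - 2*sqrt(2))/j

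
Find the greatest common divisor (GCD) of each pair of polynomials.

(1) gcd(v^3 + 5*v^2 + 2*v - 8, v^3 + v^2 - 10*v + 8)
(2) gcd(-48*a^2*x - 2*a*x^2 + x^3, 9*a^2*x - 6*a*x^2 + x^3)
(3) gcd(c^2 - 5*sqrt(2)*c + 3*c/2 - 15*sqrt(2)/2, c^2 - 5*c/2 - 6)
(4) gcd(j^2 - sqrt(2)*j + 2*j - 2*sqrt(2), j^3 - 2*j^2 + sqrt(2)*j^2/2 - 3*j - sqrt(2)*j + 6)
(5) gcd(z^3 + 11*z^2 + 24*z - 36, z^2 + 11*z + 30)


(1) = gcd((v - 1)*(v + 2)*(v + 4), (v - 2)*(v - 1)*(v + 4)) = v^2 + 3*v - 4
(2) = gcd(x*(-8*a + x)*(6*a + x), x*(-3*a + x)^2) = x
(3) = c + 3/2
(4) = gcd((j + 2)*(j - sqrt(2)), (j - 2)*(j - sqrt(2))*(j + 3*sqrt(2)/2)) = j - sqrt(2)
(5) = z + 6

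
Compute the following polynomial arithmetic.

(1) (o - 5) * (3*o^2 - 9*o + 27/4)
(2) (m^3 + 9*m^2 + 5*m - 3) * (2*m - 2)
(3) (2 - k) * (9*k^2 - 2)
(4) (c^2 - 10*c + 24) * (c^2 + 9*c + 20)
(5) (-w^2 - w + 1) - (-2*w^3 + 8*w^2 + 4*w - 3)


(1) = 3*o^3 - 24*o^2 + 207*o/4 - 135/4
(2) = 2*m^4 + 16*m^3 - 8*m^2 - 16*m + 6
(3) = -9*k^3 + 18*k^2 + 2*k - 4
(4) = c^4 - c^3 - 46*c^2 + 16*c + 480
(5) = 2*w^3 - 9*w^2 - 5*w + 4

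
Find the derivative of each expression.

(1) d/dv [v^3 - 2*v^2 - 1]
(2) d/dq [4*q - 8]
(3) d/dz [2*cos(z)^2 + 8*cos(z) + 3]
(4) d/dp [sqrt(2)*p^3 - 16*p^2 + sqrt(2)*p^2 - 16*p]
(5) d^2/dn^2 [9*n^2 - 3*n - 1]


(1) = v*(3*v - 4)
(2) = 4
(3) = -4*(cos(z) + 2)*sin(z)
(4) = 3*sqrt(2)*p^2 - 32*p + 2*sqrt(2)*p - 16
(5) = 18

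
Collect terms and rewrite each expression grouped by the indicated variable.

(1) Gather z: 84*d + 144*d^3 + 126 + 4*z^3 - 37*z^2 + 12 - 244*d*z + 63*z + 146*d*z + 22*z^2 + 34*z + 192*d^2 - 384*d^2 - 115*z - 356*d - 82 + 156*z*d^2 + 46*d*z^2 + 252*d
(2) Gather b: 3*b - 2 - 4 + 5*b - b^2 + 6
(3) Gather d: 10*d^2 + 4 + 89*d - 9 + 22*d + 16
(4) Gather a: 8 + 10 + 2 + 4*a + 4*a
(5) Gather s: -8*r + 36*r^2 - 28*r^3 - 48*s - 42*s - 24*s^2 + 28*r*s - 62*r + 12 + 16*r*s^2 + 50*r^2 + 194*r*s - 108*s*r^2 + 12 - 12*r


(1) = 144*d^3 - 192*d^2 - 20*d + 4*z^3 + z^2*(46*d - 15) + z*(156*d^2 - 98*d - 18) + 56
(2) = -b^2 + 8*b
(3) = 10*d^2 + 111*d + 11
(4) = 8*a + 20
(5) = -28*r^3 + 86*r^2 - 82*r + s^2*(16*r - 24) + s*(-108*r^2 + 222*r - 90) + 24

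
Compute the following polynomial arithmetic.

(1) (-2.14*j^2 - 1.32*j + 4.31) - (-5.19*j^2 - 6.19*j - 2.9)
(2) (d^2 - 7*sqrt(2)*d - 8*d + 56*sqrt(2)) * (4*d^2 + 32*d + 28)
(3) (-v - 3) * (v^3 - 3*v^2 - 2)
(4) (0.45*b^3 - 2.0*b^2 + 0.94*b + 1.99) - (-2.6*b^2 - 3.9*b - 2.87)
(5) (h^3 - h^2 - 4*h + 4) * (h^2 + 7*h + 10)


(1) = 3.05*j^2 + 4.87*j + 7.21
(2) = 4*d^4 - 28*sqrt(2)*d^3 - 228*d^2 - 224*d + 1596*sqrt(2)*d + 1568*sqrt(2)
(3) = -v^4 + 9*v^2 + 2*v + 6
(4) = 0.45*b^3 + 0.6*b^2 + 4.84*b + 4.86
(5) = h^5 + 6*h^4 - h^3 - 34*h^2 - 12*h + 40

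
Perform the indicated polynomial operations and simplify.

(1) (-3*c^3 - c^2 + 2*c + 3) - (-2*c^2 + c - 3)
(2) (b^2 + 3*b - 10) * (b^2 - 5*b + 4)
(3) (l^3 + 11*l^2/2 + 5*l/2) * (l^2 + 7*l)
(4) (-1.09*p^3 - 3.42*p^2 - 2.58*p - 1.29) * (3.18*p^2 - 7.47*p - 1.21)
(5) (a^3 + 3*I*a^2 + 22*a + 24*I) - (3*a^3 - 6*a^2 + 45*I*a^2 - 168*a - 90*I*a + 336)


(1) = -3*c^3 + c^2 + c + 6
(2) = b^4 - 2*b^3 - 21*b^2 + 62*b - 40
(3) = l^5 + 25*l^4/2 + 41*l^3 + 35*l^2/2
(4) = -3.4662*p^5 - 2.7333*p^4 + 18.6619*p^3 + 19.3086*p^2 + 12.7581*p + 1.5609
(5) = -2*a^3 + 6*a^2 - 42*I*a^2 + 190*a + 90*I*a - 336 + 24*I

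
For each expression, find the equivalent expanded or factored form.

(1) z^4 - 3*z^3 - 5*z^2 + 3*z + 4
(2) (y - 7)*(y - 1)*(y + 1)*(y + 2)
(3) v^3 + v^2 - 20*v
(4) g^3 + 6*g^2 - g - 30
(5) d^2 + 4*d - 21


(1) = (z - 4)*(z - 1)*(z + 1)^2
(2) = y^4 - 5*y^3 - 15*y^2 + 5*y + 14
(3) = v*(v - 4)*(v + 5)
(4) = (g - 2)*(g + 3)*(g + 5)
(5) = (d - 3)*(d + 7)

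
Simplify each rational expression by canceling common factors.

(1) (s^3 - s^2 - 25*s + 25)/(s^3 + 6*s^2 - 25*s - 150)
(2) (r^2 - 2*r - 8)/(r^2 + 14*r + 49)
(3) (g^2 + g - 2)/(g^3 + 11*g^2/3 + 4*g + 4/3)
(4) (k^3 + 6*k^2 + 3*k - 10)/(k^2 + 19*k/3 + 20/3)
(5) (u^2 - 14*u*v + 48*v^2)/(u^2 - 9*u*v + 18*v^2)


(1) = (s - 1)/(s + 6)
(2) = (r^2 - 2*r - 8)/(r^2 + 14*r + 49)
(3) = (3*g - 3)/(3*g^2 + 5*g + 2)
(4) = (3*k^2 + 3*k - 6)/(3*k + 4)
(5) = (u - 8*v)/(u - 3*v)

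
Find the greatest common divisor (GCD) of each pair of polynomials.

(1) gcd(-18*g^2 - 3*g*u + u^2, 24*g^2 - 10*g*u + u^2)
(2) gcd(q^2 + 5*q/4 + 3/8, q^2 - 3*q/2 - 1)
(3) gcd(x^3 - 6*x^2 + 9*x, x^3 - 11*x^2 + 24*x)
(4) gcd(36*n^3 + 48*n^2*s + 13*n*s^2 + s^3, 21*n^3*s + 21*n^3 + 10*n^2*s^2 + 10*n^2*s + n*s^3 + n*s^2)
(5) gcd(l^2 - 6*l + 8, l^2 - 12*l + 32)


(1) = gcd((-6*g + u)*(3*g + u), (-6*g + u)*(-4*g + u)) = -6*g + u
(2) = q + 1/2
(3) = x^2 - 3*x
(4) = 1
(5) = gcd((l - 4)*(l - 2), (l - 8)*(l - 4)) = l - 4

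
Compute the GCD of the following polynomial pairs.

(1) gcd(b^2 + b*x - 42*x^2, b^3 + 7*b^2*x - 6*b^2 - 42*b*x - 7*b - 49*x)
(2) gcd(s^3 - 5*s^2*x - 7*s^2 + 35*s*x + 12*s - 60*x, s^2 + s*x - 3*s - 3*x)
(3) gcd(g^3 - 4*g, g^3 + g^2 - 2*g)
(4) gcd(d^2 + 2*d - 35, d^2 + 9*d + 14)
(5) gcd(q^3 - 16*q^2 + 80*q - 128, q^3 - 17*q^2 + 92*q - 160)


(1) = gcd((b - 6*x)*(b + 7*x), (b - 7)*(b + 1)*(b + 7*x)) = b + 7*x
(2) = gcd((s - 4)*(s - 3)*(s - 5*x), (s - 3)*(s + x)) = s - 3
(3) = g^2 + 2*g
(4) = gcd((d - 5)*(d + 7), (d + 2)*(d + 7)) = d + 7
(5) = gcd((q - 8)*(q - 4)^2, (q - 8)*(q - 5)*(q - 4)) = q^2 - 12*q + 32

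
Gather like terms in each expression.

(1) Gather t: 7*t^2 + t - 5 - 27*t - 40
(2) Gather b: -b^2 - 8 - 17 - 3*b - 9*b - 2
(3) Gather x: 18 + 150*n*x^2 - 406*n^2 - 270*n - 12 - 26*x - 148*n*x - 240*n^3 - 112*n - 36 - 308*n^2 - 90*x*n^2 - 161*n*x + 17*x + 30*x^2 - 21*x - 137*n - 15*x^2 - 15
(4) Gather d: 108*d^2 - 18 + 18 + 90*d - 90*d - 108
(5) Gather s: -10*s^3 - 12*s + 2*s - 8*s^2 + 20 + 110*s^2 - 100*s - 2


(1) = 7*t^2 - 26*t - 45
(2) = -b^2 - 12*b - 27
(3) = -240*n^3 - 714*n^2 - 519*n + x^2*(150*n + 15) + x*(-90*n^2 - 309*n - 30) - 45
(4) = 108*d^2 - 108
(5) = -10*s^3 + 102*s^2 - 110*s + 18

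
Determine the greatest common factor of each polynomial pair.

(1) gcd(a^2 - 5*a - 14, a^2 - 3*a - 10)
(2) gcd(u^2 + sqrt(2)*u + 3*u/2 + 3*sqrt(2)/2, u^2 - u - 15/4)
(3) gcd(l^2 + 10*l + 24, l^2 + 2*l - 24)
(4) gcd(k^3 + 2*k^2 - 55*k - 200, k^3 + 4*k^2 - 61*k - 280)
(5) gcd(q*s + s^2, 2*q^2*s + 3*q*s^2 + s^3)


(1) = a + 2
(2) = gcd((u + 3/2)*(u + sqrt(2)), (u - 5/2)*(u + 3/2)) = u + 3/2
(3) = gcd((l + 4)*(l + 6), (l - 4)*(l + 6)) = l + 6
(4) = k^2 - 3*k - 40
(5) = gcd(s*(q + s), s*(q + s)*(2*q + s)) = q*s + s^2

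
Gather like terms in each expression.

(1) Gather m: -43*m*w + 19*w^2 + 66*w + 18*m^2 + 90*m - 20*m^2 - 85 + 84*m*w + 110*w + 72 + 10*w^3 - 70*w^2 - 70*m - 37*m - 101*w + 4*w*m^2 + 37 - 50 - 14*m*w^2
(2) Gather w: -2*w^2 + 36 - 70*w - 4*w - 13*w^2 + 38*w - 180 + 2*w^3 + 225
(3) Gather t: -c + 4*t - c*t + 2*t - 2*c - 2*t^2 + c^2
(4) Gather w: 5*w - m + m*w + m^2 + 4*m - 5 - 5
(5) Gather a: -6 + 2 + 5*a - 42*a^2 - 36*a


(1) = m^2*(4*w - 2) + m*(-14*w^2 + 41*w - 17) + 10*w^3 - 51*w^2 + 75*w - 26
(2) = 2*w^3 - 15*w^2 - 36*w + 81
(3) = c^2 - 3*c - 2*t^2 + t*(6 - c)
(4) = m^2 + 3*m + w*(m + 5) - 10
(5) = -42*a^2 - 31*a - 4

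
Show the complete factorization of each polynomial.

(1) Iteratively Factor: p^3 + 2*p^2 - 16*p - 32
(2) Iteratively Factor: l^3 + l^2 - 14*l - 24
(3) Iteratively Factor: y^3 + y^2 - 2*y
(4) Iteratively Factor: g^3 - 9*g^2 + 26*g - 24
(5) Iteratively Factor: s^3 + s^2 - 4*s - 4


(1) = (p + 2)*(p^2 - 16) = (p + 2)*(p + 4)*(p - 4)
(2) = (l - 4)*(l^2 + 5*l + 6) = (l - 4)*(l + 3)*(l + 2)
(3) = (y - 1)*(y^2 + 2*y) = (y - 1)*(y + 2)*(y)
(4) = (g - 4)*(g^2 - 5*g + 6) = (g - 4)*(g - 2)*(g - 3)
(5) = (s + 2)*(s^2 - s - 2) = (s - 2)*(s + 2)*(s + 1)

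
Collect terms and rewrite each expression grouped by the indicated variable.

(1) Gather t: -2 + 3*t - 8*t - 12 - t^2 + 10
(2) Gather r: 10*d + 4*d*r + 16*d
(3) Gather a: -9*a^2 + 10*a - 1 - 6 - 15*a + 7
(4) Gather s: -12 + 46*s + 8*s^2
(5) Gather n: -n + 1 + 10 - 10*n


(1) = -t^2 - 5*t - 4
(2) = 4*d*r + 26*d
(3) = -9*a^2 - 5*a
(4) = 8*s^2 + 46*s - 12
(5) = 11 - 11*n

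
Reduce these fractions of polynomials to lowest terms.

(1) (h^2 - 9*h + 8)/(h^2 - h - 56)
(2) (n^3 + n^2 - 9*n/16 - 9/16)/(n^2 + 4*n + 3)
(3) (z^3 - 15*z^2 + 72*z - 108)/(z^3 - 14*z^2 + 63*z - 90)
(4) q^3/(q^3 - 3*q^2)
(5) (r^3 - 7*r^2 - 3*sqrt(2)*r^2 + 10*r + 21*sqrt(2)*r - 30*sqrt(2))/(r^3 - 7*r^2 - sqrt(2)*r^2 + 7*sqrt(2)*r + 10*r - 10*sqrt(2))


(1) = (h - 1)/(h + 7)
(2) = (16*n^2 - 9)/(16*n + 48)
(3) = (z - 6)/(z - 5)
(4) = q/(q - 3)
(5) = (r - 3*sqrt(2))/(r - sqrt(2))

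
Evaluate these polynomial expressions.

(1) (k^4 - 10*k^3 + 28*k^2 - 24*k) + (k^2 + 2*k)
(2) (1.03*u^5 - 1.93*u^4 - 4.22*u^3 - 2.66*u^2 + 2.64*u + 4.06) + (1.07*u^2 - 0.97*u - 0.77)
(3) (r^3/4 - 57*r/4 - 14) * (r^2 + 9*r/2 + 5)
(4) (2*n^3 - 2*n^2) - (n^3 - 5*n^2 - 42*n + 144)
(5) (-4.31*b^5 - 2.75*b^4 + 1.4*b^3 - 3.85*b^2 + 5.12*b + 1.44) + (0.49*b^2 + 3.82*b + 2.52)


(1) = k^4 - 10*k^3 + 29*k^2 - 22*k
(2) = 1.03*u^5 - 1.93*u^4 - 4.22*u^3 - 1.59*u^2 + 1.67*u + 3.29
(3) = r^5/4 + 9*r^4/8 - 13*r^3 - 625*r^2/8 - 537*r/4 - 70
(4) = n^3 + 3*n^2 + 42*n - 144
(5) = -4.31*b^5 - 2.75*b^4 + 1.4*b^3 - 3.36*b^2 + 8.94*b + 3.96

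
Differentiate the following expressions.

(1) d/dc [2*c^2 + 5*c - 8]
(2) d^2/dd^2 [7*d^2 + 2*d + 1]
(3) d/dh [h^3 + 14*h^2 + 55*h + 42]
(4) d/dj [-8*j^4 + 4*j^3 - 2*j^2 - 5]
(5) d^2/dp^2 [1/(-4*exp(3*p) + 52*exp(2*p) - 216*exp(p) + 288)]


(1) = 4*c + 5
(2) = 14
(3) = 3*h^2 + 28*h + 55
(4) = 4*j*(-8*j^2 + 3*j - 1)
(5) = (-2*(3*exp(2*p) - 26*exp(p) + 54)^2*exp(p) + (9*exp(2*p) - 52*exp(p) + 54)*(exp(3*p) - 13*exp(2*p) + 54*exp(p) - 72))*exp(p)/(4*(exp(3*p) - 13*exp(2*p) + 54*exp(p) - 72)^3)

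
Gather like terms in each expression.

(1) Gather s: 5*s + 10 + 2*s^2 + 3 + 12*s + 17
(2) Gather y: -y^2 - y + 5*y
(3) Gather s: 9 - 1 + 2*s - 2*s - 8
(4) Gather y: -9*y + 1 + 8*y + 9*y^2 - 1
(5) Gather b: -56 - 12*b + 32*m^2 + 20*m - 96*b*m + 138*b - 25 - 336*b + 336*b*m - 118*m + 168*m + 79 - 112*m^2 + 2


(1) = 2*s^2 + 17*s + 30
(2) = -y^2 + 4*y
(3) = 0
(4) = 9*y^2 - y
(5) = b*(240*m - 210) - 80*m^2 + 70*m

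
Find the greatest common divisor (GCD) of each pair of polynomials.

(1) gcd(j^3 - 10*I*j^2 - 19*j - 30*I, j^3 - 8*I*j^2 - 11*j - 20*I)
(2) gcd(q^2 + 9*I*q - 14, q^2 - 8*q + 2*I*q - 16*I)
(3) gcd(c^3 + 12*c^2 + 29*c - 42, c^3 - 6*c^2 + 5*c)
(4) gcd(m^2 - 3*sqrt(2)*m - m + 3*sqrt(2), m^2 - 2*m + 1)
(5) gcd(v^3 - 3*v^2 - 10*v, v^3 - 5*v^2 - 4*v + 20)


(1) = j^2 - 4*I*j + 5
(2) = q + 2*I
(3) = gcd((c - 1)*(c + 6)*(c + 7), c*(c - 5)*(c - 1)) = c - 1
(4) = m - 1
(5) = gcd(v*(v - 5)*(v + 2), (v - 5)*(v - 2)*(v + 2)) = v^2 - 3*v - 10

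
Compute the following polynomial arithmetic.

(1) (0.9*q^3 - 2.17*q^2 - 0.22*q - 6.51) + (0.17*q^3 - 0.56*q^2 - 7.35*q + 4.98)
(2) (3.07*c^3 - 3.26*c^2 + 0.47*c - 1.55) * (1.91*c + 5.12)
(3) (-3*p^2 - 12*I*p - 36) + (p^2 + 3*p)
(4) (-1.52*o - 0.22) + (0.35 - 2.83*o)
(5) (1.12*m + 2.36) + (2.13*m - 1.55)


(1) = 1.07*q^3 - 2.73*q^2 - 7.57*q - 1.53
(2) = 5.8637*c^4 + 9.4918*c^3 - 15.7935*c^2 - 0.5541*c - 7.936
(3) = -2*p^2 + 3*p - 12*I*p - 36
(4) = 0.13 - 4.35*o
(5) = 3.25*m + 0.81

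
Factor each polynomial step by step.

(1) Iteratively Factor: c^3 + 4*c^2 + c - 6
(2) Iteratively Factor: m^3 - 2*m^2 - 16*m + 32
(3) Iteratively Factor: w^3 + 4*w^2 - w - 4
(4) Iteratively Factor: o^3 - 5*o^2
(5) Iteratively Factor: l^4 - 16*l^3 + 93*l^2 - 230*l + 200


(1) = (c + 3)*(c^2 + c - 2) = (c - 1)*(c + 3)*(c + 2)
(2) = (m - 2)*(m^2 - 16) = (m - 4)*(m - 2)*(m + 4)
(3) = (w + 4)*(w^2 - 1) = (w - 1)*(w + 4)*(w + 1)
(4) = (o - 5)*(o^2) = o*(o - 5)*(o)
(5) = (l - 4)*(l^3 - 12*l^2 + 45*l - 50) = (l - 5)*(l - 4)*(l^2 - 7*l + 10) = (l - 5)^2*(l - 4)*(l - 2)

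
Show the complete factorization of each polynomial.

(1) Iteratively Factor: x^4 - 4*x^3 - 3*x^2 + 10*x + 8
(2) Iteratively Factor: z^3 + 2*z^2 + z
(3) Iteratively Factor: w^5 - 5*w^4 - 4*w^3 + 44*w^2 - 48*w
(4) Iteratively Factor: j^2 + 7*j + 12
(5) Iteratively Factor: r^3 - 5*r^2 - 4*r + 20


(1) = (x - 4)*(x^3 - 3*x - 2) = (x - 4)*(x + 1)*(x^2 - x - 2) = (x - 4)*(x + 1)^2*(x - 2)
(2) = (z + 1)*(z^2 + z) = (z + 1)^2*(z)
(3) = (w + 3)*(w^4 - 8*w^3 + 20*w^2 - 16*w) = (w - 4)*(w + 3)*(w^3 - 4*w^2 + 4*w) = (w - 4)*(w - 2)*(w + 3)*(w^2 - 2*w) = (w - 4)*(w - 2)^2*(w + 3)*(w)
(4) = (j + 3)*(j + 4)
(5) = (r + 2)*(r^2 - 7*r + 10) = (r - 2)*(r + 2)*(r - 5)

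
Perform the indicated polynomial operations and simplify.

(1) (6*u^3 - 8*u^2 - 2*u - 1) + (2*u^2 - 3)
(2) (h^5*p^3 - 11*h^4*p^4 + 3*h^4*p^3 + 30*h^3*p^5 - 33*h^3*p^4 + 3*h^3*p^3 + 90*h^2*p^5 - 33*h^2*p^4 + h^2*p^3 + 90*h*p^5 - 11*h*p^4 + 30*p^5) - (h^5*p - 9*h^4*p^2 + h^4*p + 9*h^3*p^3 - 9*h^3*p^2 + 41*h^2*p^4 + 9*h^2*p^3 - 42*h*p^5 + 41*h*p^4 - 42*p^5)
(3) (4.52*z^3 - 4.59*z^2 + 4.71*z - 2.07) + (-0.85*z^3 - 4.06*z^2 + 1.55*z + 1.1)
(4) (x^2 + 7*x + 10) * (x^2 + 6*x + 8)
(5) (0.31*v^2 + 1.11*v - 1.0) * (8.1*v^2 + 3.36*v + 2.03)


(1) = 6*u^3 - 6*u^2 - 2*u - 4
(2) = h^5*p^3 - h^5*p - 11*h^4*p^4 + 3*h^4*p^3 + 9*h^4*p^2 - h^4*p + 30*h^3*p^5 - 33*h^3*p^4 - 6*h^3*p^3 + 9*h^3*p^2 + 90*h^2*p^5 - 74*h^2*p^4 - 8*h^2*p^3 + 132*h*p^5 - 52*h*p^4 + 72*p^5
(3) = 3.67*z^3 - 8.65*z^2 + 6.26*z - 0.97
(4) = x^4 + 13*x^3 + 60*x^2 + 116*x + 80
(5) = 2.511*v^4 + 10.0326*v^3 - 3.7411*v^2 - 1.1067*v - 2.03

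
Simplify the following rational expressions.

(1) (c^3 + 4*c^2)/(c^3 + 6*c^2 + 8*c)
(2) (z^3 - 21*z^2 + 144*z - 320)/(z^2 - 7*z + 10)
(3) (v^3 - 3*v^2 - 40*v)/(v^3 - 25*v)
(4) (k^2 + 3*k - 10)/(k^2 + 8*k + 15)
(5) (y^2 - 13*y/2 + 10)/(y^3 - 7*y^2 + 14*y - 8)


(1) = c/(c + 2)
(2) = (z^2 - 16*z + 64)/(z - 2)
(3) = (v - 8)/(v - 5)
(4) = (k - 2)/(k + 3)
(5) = (2*y - 5)/(2*y^2 - 6*y + 4)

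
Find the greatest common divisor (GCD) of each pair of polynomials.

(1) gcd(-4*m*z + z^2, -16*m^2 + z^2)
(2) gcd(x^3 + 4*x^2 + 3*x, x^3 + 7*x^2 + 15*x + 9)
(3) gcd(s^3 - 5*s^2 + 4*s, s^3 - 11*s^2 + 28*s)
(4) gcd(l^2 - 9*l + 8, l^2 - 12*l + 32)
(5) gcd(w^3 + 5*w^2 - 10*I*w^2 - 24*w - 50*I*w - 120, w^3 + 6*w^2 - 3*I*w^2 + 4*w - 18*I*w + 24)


(1) = gcd(z*(-4*m + z), (-4*m + z)*(4*m + z)) = -4*m + z
(2) = gcd(x*(x + 1)*(x + 3), (x + 1)*(x + 3)^2) = x^2 + 4*x + 3
(3) = gcd(s*(s - 4)*(s - 1), s*(s - 7)*(s - 4)) = s^2 - 4*s
(4) = gcd((l - 8)*(l - 1), (l - 8)*(l - 4)) = l - 8
(5) = gcd((w + 5)*(w - 6*I)*(w - 4*I), (w + 6)*(w - 4*I)*(w + I)) = w - 4*I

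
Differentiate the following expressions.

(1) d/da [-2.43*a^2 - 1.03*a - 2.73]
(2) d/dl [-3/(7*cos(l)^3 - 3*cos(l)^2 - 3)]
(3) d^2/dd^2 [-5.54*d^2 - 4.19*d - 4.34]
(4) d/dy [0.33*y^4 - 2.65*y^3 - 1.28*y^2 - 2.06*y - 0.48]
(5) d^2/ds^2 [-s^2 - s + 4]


(1) = -4.86*a - 1.03
(2) = 9*(2 - 7*cos(l))*sin(l)*cos(l)/(-7*cos(l)^3 + 3*cos(l)^2 + 3)^2
(3) = -11.0800000000000
(4) = 1.32*y^3 - 7.95*y^2 - 2.56*y - 2.06
(5) = -2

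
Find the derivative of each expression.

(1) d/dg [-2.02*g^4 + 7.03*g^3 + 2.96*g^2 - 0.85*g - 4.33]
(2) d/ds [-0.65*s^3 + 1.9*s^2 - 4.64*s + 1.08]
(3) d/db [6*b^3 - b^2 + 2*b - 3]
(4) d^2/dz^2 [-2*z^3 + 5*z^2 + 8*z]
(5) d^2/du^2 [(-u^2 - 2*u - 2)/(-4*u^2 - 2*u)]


(1) = -8.08*g^3 + 21.09*g^2 + 5.92*g - 0.85
(2) = -1.95*s^2 + 3.8*s - 4.64
(3) = 18*b^2 - 2*b + 2
(4) = 10 - 12*z
(5) = 2*(3*u^3 + 12*u^2 + 6*u + 1)/(u^3*(8*u^3 + 12*u^2 + 6*u + 1))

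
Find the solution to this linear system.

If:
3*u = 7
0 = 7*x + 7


Then:
u = 7/3
x = -1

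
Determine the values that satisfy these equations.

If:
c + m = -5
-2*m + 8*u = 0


Then:
c = -4*u - 5
m = 4*u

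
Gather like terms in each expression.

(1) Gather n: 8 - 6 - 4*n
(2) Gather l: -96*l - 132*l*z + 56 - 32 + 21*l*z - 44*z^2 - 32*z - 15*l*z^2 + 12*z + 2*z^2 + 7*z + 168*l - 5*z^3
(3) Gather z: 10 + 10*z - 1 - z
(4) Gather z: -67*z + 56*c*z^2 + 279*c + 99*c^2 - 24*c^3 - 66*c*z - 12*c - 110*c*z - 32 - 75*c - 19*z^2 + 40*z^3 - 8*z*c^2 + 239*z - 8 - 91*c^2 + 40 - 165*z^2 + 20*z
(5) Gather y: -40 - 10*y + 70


(1) = 2 - 4*n
(2) = l*(-15*z^2 - 111*z + 72) - 5*z^3 - 42*z^2 - 13*z + 24
(3) = 9*z + 9
(4) = -24*c^3 + 8*c^2 + 192*c + 40*z^3 + z^2*(56*c - 184) + z*(-8*c^2 - 176*c + 192)
(5) = 30 - 10*y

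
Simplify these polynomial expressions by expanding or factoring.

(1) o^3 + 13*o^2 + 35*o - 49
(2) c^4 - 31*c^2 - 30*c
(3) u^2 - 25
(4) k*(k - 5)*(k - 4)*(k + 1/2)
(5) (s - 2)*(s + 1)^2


(1) = (o - 1)*(o + 7)^2
(2) = c*(c - 6)*(c + 1)*(c + 5)
(3) = (u - 5)*(u + 5)
(4) = k^4 - 17*k^3/2 + 31*k^2/2 + 10*k
(5) = s^3 - 3*s - 2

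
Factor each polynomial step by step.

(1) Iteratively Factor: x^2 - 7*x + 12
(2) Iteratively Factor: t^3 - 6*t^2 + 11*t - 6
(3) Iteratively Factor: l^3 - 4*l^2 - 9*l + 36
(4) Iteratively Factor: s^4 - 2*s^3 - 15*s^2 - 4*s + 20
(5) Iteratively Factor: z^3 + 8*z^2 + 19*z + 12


(1) = (x - 3)*(x - 4)
(2) = (t - 1)*(t^2 - 5*t + 6) = (t - 2)*(t - 1)*(t - 3)
(3) = (l + 3)*(l^2 - 7*l + 12) = (l - 4)*(l + 3)*(l - 3)
(4) = (s + 2)*(s^3 - 4*s^2 - 7*s + 10) = (s - 1)*(s + 2)*(s^2 - 3*s - 10) = (s - 5)*(s - 1)*(s + 2)*(s + 2)
(5) = (z + 3)*(z^2 + 5*z + 4) = (z + 3)*(z + 4)*(z + 1)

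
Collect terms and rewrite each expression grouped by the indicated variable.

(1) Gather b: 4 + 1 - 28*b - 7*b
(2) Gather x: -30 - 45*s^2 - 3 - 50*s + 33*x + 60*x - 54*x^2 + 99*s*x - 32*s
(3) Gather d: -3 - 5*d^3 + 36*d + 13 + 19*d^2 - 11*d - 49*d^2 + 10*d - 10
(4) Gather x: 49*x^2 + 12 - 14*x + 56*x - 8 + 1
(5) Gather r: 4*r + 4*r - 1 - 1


(1) = 5 - 35*b
(2) = -45*s^2 - 82*s - 54*x^2 + x*(99*s + 93) - 33
(3) = -5*d^3 - 30*d^2 + 35*d
(4) = 49*x^2 + 42*x + 5
(5) = 8*r - 2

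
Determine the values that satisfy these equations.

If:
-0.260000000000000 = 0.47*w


Then:
w = -0.55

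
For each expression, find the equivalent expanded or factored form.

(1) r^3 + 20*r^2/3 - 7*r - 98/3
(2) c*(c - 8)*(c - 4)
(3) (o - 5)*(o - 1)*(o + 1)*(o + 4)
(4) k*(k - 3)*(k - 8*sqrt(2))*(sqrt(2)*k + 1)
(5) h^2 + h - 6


(1) = (r - 7/3)*(r + 2)*(r + 7)
(2) = c^3 - 12*c^2 + 32*c
(3) = o^4 - o^3 - 21*o^2 + o + 20
(4) = sqrt(2)*k^4 - 15*k^3 - 3*sqrt(2)*k^3 - 8*sqrt(2)*k^2 + 45*k^2 + 24*sqrt(2)*k
(5) = (h - 2)*(h + 3)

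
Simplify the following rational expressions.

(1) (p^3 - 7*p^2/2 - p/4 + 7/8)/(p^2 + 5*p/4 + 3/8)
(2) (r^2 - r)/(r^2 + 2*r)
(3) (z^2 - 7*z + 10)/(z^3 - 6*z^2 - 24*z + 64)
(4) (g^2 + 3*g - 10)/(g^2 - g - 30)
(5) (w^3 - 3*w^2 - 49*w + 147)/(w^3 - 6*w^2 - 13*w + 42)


(1) = (4*p^2 - 16*p + 7)/(4*p + 3)
(2) = (r - 1)/(r + 2)
(3) = (z - 5)/(z^2 - 4*z - 32)
(4) = (g - 2)/(g - 6)
(5) = (w^2 + 4*w - 21)/(w^2 + w - 6)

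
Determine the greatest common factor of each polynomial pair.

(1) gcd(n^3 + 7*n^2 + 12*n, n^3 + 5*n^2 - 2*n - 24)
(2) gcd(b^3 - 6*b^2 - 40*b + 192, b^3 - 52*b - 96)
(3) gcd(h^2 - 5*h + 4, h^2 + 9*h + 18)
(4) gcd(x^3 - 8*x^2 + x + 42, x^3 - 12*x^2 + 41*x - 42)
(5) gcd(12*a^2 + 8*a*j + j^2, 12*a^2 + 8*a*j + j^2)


(1) = n^2 + 7*n + 12
(2) = b^2 - 2*b - 48
(3) = gcd((h - 4)*(h - 1), (h + 3)*(h + 6)) = 1
(4) = x^2 - 10*x + 21
(5) = 12*a^2 + 8*a*j + j^2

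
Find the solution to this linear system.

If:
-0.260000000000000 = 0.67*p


Then:
p = -0.39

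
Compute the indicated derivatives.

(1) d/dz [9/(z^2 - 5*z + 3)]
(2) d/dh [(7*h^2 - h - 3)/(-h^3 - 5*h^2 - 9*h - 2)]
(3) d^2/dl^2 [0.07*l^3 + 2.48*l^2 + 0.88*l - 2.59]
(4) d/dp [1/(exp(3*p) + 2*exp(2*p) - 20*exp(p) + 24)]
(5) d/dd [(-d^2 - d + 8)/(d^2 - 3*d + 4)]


(1) = 9*(5 - 2*z)/(z^2 - 5*z + 3)^2
(2) = (7*h^4 - 2*h^3 - 77*h^2 - 58*h - 25)/(h^6 + 10*h^5 + 43*h^4 + 94*h^3 + 101*h^2 + 36*h + 4)
(3) = 0.42*l + 4.96
(4) = (-3*exp(2*p) - 4*exp(p) + 20)*exp(p)/(exp(3*p) + 2*exp(2*p) - 20*exp(p) + 24)^2
(5) = 4*(d^2 - 6*d + 5)/(d^4 - 6*d^3 + 17*d^2 - 24*d + 16)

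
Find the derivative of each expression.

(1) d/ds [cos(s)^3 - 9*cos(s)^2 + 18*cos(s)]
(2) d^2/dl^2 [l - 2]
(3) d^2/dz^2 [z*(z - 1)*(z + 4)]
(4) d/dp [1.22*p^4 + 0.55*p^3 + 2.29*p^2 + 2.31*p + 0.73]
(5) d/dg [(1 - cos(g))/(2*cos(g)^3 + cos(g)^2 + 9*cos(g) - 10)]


(1) = 3*(sin(s)^2 + 6*cos(s) - 7)*sin(s)
(2) = 0
(3) = 6*z + 6
(4) = 4.88*p^3 + 1.65*p^2 + 4.58*p + 2.31
(5) = (sin(g) + 5*sin(3*g) - 2*sin(4*g))/(21*cos(g) + cos(2*g) + cos(3*g) - 19)^2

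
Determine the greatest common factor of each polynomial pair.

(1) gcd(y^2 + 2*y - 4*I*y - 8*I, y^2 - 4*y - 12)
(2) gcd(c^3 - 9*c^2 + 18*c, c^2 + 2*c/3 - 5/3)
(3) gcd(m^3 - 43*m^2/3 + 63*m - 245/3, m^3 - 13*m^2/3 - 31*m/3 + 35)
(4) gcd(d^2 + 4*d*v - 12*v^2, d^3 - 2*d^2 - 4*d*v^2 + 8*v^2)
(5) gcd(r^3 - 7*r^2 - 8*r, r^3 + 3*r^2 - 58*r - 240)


(1) = y + 2
(2) = gcd(c*(c - 6)*(c - 3), (c - 1)*(c + 5/3)) = 1
(3) = m^2 - 22*m/3 + 35/3
(4) = -d + 2*v
(5) = r - 8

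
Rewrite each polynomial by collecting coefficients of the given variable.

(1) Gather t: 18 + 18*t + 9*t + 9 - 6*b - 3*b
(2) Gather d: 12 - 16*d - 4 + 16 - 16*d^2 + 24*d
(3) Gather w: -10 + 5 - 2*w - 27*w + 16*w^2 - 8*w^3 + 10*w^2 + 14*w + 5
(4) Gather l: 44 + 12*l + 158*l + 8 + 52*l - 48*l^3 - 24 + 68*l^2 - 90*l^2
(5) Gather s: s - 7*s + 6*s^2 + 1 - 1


(1) = -9*b + 27*t + 27
(2) = -16*d^2 + 8*d + 24
(3) = -8*w^3 + 26*w^2 - 15*w
(4) = -48*l^3 - 22*l^2 + 222*l + 28
(5) = 6*s^2 - 6*s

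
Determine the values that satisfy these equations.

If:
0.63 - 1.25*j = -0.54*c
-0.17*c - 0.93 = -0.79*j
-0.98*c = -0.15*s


Then:
c = 3.11
j = 1.85
s = 20.29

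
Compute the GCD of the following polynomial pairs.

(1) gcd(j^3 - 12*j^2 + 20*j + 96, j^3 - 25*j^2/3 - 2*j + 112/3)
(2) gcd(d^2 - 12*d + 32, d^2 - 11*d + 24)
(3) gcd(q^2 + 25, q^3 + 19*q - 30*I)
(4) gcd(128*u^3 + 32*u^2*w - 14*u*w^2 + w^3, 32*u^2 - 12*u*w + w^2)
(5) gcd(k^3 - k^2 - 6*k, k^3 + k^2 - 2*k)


(1) = gcd((j - 8)*(j - 6)*(j + 2), (j - 8)*(j - 7/3)*(j + 2)) = j^2 - 6*j - 16
(2) = gcd((d - 8)*(d - 4), (d - 8)*(d - 3)) = d - 8
(3) = gcd((q - 5*I)*(q + 5*I), (q - 3*I)*(q - 2*I)*(q + 5*I)) = q + 5*I
(4) = gcd((-8*u + w)^2*(2*u + w), (-8*u + w)*(-4*u + w)) = 8*u - w
(5) = k^2 + 2*k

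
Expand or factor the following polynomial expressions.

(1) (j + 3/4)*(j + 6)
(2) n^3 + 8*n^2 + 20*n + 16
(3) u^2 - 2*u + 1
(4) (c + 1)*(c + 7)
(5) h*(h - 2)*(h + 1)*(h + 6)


(1) = j^2 + 27*j/4 + 9/2
(2) = (n + 2)^2*(n + 4)
(3) = (u - 1)^2
(4) = c^2 + 8*c + 7
(5) = h^4 + 5*h^3 - 8*h^2 - 12*h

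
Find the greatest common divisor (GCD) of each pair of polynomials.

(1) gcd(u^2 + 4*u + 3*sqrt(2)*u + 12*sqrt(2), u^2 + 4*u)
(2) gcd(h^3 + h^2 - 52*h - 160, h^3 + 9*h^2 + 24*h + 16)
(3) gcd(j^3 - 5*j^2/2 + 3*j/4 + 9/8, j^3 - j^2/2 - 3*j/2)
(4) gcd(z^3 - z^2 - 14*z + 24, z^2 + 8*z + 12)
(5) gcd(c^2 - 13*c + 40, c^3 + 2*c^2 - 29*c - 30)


(1) = u + 4
(2) = h + 4
(3) = gcd((j - 3/2)^2*(j + 1/2), j*(j - 3/2)*(j + 1)) = j - 3/2
(4) = gcd((z - 3)*(z - 2)*(z + 4), (z + 2)*(z + 6)) = 1
(5) = c - 5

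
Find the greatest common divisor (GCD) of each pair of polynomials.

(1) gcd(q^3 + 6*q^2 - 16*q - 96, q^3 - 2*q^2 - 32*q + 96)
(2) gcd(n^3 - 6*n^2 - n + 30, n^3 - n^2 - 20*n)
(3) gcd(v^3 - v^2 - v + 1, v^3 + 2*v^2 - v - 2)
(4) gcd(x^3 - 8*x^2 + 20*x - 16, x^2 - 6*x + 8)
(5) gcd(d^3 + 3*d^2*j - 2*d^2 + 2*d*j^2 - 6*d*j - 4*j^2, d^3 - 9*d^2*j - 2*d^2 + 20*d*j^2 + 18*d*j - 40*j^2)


(1) = gcd((q - 4)*(q + 4)*(q + 6), (q - 4)^2*(q + 6)) = q^2 + 2*q - 24
(2) = gcd((n - 5)*(n - 3)*(n + 2), n*(n - 5)*(n + 4)) = n - 5
(3) = v^2 - 1
(4) = x^2 - 6*x + 8
(5) = gcd((d - 2)*(d + j)*(d + 2*j), (d - 2)*(d - 5*j)*(d - 4*j)) = d - 2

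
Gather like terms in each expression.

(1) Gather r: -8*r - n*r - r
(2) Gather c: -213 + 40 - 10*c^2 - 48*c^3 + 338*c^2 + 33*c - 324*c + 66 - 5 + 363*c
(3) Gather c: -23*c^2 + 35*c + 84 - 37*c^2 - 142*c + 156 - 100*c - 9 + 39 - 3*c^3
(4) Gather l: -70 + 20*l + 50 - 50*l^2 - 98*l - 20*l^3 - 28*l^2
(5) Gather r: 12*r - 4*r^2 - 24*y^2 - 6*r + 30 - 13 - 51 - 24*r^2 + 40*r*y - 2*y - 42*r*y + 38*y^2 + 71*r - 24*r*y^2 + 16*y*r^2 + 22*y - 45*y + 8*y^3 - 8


(1) = r*(-n - 9)
(2) = -48*c^3 + 328*c^2 + 72*c - 112
(3) = -3*c^3 - 60*c^2 - 207*c + 270
(4) = -20*l^3 - 78*l^2 - 78*l - 20
(5) = r^2*(16*y - 28) + r*(-24*y^2 - 2*y + 77) + 8*y^3 + 14*y^2 - 25*y - 42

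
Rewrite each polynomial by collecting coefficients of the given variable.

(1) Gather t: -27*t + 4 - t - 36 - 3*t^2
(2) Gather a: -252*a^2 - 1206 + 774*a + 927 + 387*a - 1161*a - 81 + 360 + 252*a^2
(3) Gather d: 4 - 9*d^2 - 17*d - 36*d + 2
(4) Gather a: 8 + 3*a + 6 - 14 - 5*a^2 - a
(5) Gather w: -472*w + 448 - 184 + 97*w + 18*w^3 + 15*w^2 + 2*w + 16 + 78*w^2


(1) = -3*t^2 - 28*t - 32
(2) = 0
(3) = -9*d^2 - 53*d + 6
(4) = -5*a^2 + 2*a
(5) = 18*w^3 + 93*w^2 - 373*w + 280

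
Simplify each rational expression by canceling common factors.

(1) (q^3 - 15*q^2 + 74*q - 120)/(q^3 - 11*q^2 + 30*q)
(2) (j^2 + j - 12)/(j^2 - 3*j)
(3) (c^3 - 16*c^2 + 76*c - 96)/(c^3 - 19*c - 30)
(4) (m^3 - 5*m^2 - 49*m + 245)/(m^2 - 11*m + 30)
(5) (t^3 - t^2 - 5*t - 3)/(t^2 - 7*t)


(1) = (q - 4)/q
(2) = (j + 4)/j
(3) = (c^3 - 16*c^2 + 76*c - 96)/(c^3 - 19*c - 30)
(4) = (m^2 - 49)/(m - 6)
(5) = (t^3 - t^2 - 5*t - 3)/(t^2 - 7*t)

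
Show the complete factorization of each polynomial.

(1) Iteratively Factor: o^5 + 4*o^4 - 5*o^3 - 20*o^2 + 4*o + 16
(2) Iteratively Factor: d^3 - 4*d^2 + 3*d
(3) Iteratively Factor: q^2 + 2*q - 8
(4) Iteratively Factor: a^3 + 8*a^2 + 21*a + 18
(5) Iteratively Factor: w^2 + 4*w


(1) = (o - 1)*(o^4 + 5*o^3 - 20*o - 16) = (o - 1)*(o + 2)*(o^3 + 3*o^2 - 6*o - 8) = (o - 1)*(o + 1)*(o + 2)*(o^2 + 2*o - 8) = (o - 1)*(o + 1)*(o + 2)*(o + 4)*(o - 2)
(2) = (d - 3)*(d^2 - d) = (d - 3)*(d - 1)*(d)
(3) = (q + 4)*(q - 2)
(4) = (a + 2)*(a^2 + 6*a + 9) = (a + 2)*(a + 3)*(a + 3)
(5) = (w)*(w + 4)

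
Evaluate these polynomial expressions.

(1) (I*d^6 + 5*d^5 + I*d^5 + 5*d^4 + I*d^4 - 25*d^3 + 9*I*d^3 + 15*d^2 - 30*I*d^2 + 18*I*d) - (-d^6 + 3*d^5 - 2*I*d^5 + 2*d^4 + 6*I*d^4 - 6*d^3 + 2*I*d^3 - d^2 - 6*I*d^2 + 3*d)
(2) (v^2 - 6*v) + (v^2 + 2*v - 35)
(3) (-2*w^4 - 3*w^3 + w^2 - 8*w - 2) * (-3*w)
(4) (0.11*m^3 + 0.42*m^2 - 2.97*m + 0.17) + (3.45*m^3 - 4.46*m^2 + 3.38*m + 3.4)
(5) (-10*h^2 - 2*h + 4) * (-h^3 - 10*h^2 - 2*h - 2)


(1) = d^6 + I*d^6 + 2*d^5 + 3*I*d^5 + 3*d^4 - 5*I*d^4 - 19*d^3 + 7*I*d^3 + 16*d^2 - 24*I*d^2 - 3*d + 18*I*d
(2) = 2*v^2 - 4*v - 35
(3) = 6*w^5 + 9*w^4 - 3*w^3 + 24*w^2 + 6*w
(4) = 3.56*m^3 - 4.04*m^2 + 0.41*m + 3.57
(5) = 10*h^5 + 102*h^4 + 36*h^3 - 16*h^2 - 4*h - 8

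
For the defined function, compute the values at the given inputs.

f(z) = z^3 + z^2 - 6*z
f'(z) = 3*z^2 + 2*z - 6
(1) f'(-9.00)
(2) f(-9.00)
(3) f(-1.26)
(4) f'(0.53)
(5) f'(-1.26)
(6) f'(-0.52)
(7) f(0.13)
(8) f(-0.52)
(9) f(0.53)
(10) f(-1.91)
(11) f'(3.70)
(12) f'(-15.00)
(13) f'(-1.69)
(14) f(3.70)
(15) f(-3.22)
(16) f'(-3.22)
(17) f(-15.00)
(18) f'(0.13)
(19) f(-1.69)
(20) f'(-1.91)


(1) = 219.00
(2) = -594.00
(3) = 7.15
(4) = -4.10
(5) = -3.76
(6) = -6.23
(7) = -0.76
(8) = 3.25
(9) = -2.75
(10) = 8.14
(11) = 42.47
(12) = 639.00
(13) = -0.81
(14) = 42.14
(15) = -3.70
(16) = 18.67
(17) = -3060.00
(18) = -5.69
(19) = 8.17
(20) = 1.12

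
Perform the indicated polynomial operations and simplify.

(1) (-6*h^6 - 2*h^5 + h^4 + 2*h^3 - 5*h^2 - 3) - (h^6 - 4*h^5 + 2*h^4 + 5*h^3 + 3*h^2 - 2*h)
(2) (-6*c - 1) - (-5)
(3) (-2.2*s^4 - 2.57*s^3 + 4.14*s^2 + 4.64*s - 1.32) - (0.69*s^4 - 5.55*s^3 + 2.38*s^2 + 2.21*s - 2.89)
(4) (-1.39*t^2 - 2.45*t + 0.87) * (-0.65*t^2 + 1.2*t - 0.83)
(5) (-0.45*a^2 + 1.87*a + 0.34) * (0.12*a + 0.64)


(1) = -7*h^6 + 2*h^5 - h^4 - 3*h^3 - 8*h^2 + 2*h - 3
(2) = 4 - 6*c
(3) = -2.89*s^4 + 2.98*s^3 + 1.76*s^2 + 2.43*s + 1.57
(4) = 0.9035*t^4 - 0.0755*t^3 - 2.3518*t^2 + 3.0775*t - 0.7221
(5) = -0.054*a^3 - 0.0636*a^2 + 1.2376*a + 0.2176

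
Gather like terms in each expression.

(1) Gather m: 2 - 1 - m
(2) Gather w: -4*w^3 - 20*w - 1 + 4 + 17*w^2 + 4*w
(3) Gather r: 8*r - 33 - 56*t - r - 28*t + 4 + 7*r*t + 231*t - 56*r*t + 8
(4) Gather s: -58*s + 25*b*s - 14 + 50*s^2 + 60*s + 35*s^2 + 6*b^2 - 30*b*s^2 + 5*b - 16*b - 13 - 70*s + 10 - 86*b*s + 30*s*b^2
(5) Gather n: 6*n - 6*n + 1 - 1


(1) = 1 - m
(2) = -4*w^3 + 17*w^2 - 16*w + 3
(3) = r*(7 - 49*t) + 147*t - 21
(4) = 6*b^2 - 11*b + s^2*(85 - 30*b) + s*(30*b^2 - 61*b - 68) - 17
(5) = 0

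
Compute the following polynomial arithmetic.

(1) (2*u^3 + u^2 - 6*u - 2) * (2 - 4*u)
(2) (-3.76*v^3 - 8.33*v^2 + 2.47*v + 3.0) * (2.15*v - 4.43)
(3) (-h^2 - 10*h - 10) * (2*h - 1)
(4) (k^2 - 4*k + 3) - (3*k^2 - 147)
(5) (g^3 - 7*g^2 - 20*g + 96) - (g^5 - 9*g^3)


(1) = -8*u^4 + 26*u^2 - 4*u - 4
(2) = -8.084*v^4 - 1.2527*v^3 + 42.2124*v^2 - 4.4921*v - 13.29
(3) = -2*h^3 - 19*h^2 - 10*h + 10
(4) = -2*k^2 - 4*k + 150
(5) = -g^5 + 10*g^3 - 7*g^2 - 20*g + 96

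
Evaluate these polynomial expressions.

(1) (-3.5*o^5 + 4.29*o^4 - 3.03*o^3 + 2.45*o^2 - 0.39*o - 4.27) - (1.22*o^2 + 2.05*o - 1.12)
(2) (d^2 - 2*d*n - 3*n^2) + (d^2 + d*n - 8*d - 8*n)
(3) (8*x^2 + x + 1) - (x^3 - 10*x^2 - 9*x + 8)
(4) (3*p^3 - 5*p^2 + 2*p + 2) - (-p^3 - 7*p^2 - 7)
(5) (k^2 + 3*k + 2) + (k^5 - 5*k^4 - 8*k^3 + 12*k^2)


(1) = -3.5*o^5 + 4.29*o^4 - 3.03*o^3 + 1.23*o^2 - 2.44*o - 3.15
(2) = 2*d^2 - d*n - 8*d - 3*n^2 - 8*n
(3) = -x^3 + 18*x^2 + 10*x - 7
(4) = 4*p^3 + 2*p^2 + 2*p + 9
(5) = k^5 - 5*k^4 - 8*k^3 + 13*k^2 + 3*k + 2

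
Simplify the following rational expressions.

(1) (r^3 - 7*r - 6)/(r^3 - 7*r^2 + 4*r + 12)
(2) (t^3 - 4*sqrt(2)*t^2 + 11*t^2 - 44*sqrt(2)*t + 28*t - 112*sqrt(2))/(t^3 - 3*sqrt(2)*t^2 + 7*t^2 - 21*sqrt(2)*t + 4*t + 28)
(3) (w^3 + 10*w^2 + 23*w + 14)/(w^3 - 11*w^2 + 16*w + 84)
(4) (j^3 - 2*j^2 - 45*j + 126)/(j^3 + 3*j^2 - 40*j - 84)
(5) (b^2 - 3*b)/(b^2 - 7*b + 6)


(1) = (r^2 - r - 6)/(r^2 - 8*r + 12)
(2) = (t^2 + t*(4 - 4*sqrt(2)) - 16*sqrt(2))/(t^2 - 3*sqrt(2)*t + 4)
(3) = (w^2 + 8*w + 7)/(w^2 - 13*w + 42)
(4) = (j - 3)/(j + 2)
(5) = (b^2 - 3*b)/(b^2 - 7*b + 6)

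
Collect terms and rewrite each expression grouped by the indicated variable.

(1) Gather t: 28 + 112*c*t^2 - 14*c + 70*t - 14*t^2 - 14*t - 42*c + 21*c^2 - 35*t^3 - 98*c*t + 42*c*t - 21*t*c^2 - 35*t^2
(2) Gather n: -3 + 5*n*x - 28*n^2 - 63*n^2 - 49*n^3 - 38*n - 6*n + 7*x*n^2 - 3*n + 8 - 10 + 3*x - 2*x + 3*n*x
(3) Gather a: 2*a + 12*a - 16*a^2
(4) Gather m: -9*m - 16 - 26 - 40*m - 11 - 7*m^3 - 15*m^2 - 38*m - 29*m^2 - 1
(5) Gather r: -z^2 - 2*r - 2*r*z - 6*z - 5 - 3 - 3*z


(1) = 21*c^2 - 56*c - 35*t^3 + t^2*(112*c - 49) + t*(-21*c^2 - 56*c + 56) + 28
(2) = -49*n^3 + n^2*(7*x - 91) + n*(8*x - 47) + x - 5
(3) = -16*a^2 + 14*a
(4) = -7*m^3 - 44*m^2 - 87*m - 54
(5) = r*(-2*z - 2) - z^2 - 9*z - 8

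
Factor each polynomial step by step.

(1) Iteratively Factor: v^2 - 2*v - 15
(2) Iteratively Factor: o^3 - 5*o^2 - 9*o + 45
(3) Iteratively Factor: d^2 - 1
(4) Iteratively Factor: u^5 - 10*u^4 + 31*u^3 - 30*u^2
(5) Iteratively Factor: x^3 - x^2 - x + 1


(1) = (v - 5)*(v + 3)
(2) = (o - 3)*(o^2 - 2*o - 15) = (o - 3)*(o + 3)*(o - 5)
(3) = (d - 1)*(d + 1)
(4) = (u)*(u^4 - 10*u^3 + 31*u^2 - 30*u) = u*(u - 5)*(u^3 - 5*u^2 + 6*u) = u*(u - 5)*(u - 2)*(u^2 - 3*u) = u*(u - 5)*(u - 3)*(u - 2)*(u)
(5) = (x - 1)*(x^2 - 1) = (x - 1)^2*(x + 1)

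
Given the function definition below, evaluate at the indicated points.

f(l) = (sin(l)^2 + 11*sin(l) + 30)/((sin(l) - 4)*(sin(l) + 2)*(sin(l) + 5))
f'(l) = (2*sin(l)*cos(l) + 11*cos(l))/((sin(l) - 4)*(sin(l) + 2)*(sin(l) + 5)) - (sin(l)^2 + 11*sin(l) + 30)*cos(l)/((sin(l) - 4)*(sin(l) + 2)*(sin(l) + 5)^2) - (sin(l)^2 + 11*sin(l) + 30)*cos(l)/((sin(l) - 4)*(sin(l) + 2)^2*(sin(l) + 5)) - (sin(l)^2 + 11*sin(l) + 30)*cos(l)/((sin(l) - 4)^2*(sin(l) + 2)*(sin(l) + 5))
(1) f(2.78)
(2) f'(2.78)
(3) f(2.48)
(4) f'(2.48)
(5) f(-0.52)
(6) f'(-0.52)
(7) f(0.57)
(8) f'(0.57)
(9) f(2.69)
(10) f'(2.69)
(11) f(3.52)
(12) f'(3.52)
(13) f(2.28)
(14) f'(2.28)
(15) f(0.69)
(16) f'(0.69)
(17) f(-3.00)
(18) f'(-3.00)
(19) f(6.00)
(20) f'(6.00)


(1) = -0.74
(2) = 0.00
(3) = -0.75
(4) = 0.04
(5) = -0.81
(6) = 0.18
(7) = -0.74
(8) = -0.03
(9) = -0.74
(10) = 0.02
(11) = -0.79
(12) = -0.15
(13) = -0.76
(14) = 0.05
(15) = -0.75
(16) = -0.04
(17) = -0.76
(18) = -0.09
(19) = -0.78
(20) = 0.13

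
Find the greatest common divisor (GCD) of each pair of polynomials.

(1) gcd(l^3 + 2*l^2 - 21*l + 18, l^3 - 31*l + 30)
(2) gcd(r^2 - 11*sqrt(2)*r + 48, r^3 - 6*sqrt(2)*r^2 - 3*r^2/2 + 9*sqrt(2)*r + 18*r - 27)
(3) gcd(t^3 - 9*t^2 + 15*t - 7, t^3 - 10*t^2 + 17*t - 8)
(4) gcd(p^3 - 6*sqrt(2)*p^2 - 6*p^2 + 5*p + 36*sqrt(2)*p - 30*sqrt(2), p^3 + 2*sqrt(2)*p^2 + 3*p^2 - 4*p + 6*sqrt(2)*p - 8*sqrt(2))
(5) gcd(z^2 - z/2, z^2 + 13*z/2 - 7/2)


(1) = l^2 + 5*l - 6
(2) = gcd((r - 8*sqrt(2))*(r - 3*sqrt(2)), (r - 3/2)*(r - 3*sqrt(2))^2) = r - 3*sqrt(2)
(3) = gcd((t - 7)*(t - 1)^2, (t - 8)*(t - 1)^2) = t^2 - 2*t + 1
(4) = p - 1
(5) = gcd(z*(z - 1/2), (z - 1/2)*(z + 7)) = z - 1/2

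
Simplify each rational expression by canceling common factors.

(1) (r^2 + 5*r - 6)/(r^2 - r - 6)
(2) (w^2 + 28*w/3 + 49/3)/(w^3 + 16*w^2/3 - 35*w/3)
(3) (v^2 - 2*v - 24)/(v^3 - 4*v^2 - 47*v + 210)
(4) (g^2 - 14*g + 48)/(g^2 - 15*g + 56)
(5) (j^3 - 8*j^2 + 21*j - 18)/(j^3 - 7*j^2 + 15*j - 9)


(1) = (r^2 + 5*r - 6)/(r^2 - r - 6)
(2) = (3*w + 7)/(3*w^2 - 5*w)
(3) = (v + 4)/(v^2 + 2*v - 35)
(4) = (g - 6)/(g - 7)
(5) = (j - 2)/(j - 1)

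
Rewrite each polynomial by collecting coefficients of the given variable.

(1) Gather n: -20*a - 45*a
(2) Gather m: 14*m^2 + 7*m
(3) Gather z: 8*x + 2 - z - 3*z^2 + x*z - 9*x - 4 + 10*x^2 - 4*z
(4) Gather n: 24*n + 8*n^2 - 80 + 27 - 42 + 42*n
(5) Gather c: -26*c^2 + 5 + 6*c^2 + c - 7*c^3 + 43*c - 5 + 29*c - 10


(1) = -65*a
(2) = 14*m^2 + 7*m
(3) = 10*x^2 - x - 3*z^2 + z*(x - 5) - 2
(4) = 8*n^2 + 66*n - 95
(5) = -7*c^3 - 20*c^2 + 73*c - 10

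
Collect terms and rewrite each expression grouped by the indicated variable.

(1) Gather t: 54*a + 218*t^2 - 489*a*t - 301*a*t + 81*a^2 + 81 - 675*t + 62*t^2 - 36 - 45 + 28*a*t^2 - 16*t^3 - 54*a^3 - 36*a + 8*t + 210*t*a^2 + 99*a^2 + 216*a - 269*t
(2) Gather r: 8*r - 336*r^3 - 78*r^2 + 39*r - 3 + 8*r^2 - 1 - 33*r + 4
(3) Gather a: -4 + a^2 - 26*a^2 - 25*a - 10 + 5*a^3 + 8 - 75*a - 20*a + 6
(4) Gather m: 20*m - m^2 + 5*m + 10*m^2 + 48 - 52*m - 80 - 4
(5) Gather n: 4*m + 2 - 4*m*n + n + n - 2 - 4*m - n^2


(1) = -54*a^3 + 180*a^2 + 234*a - 16*t^3 + t^2*(28*a + 280) + t*(210*a^2 - 790*a - 936)
(2) = -336*r^3 - 70*r^2 + 14*r
(3) = 5*a^3 - 25*a^2 - 120*a
(4) = 9*m^2 - 27*m - 36
(5) = -n^2 + n*(2 - 4*m)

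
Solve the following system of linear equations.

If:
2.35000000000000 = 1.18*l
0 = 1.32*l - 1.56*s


Then:
l = 1.99
s = 1.69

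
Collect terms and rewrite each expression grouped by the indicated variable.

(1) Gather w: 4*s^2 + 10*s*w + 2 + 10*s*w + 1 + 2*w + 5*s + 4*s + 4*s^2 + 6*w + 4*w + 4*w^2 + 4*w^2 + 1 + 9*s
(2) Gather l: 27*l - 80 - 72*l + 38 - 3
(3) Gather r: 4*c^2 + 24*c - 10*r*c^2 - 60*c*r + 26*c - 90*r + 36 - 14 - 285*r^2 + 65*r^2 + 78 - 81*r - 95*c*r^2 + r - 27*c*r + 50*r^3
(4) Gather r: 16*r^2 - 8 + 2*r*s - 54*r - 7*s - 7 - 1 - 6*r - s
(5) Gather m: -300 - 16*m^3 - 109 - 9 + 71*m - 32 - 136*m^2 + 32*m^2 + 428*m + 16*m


(1) = 8*s^2 + 18*s + 8*w^2 + w*(20*s + 12) + 4
(2) = -45*l - 45
(3) = 4*c^2 + 50*c + 50*r^3 + r^2*(-95*c - 220) + r*(-10*c^2 - 87*c - 170) + 100
(4) = 16*r^2 + r*(2*s - 60) - 8*s - 16
(5) = -16*m^3 - 104*m^2 + 515*m - 450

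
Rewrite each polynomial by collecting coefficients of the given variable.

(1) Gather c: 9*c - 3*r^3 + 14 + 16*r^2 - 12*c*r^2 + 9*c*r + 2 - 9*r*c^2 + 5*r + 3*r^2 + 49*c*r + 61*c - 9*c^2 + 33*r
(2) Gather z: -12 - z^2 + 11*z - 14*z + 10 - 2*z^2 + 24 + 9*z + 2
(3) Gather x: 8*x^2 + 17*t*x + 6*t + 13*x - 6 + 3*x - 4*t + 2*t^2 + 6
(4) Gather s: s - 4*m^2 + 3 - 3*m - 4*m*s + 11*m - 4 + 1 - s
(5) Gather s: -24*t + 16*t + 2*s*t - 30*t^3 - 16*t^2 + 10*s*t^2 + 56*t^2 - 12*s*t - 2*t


(1) = c^2*(-9*r - 9) + c*(-12*r^2 + 58*r + 70) - 3*r^3 + 19*r^2 + 38*r + 16
(2) = -3*z^2 + 6*z + 24
(3) = 2*t^2 + 2*t + 8*x^2 + x*(17*t + 16)
(4) = -4*m^2 - 4*m*s + 8*m
(5) = s*(10*t^2 - 10*t) - 30*t^3 + 40*t^2 - 10*t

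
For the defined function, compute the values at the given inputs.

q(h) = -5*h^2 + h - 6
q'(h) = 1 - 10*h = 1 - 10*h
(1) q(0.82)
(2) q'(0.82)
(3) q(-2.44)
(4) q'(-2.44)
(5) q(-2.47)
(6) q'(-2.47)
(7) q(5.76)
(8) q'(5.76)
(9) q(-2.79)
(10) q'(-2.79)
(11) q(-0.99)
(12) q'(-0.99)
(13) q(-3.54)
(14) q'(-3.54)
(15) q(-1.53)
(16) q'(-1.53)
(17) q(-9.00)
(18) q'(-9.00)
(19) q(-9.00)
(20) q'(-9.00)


(1) = -8.54
(2) = -7.20
(3) = -38.21
(4) = 25.40
(5) = -38.97
(6) = 25.70
(7) = -166.13
(8) = -56.60
(9) = -47.71
(10) = 28.90
(11) = -11.89
(12) = 10.90
(13) = -72.20
(14) = 36.40
(15) = -19.23
(16) = 16.30
(17) = -420.00
(18) = 91.00
(19) = -420.00
(20) = 91.00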